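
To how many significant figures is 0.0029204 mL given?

5

0.0029204: leading zeros are not significant; zeros between nonzero digits are significant.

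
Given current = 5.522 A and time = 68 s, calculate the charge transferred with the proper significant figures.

charge transferred = 5.522 A × 68 s = 375.496 C.
5.522 has 4 significant figures; 68 has 2.
Division/multiplication keeps the fewest: 2 significant figures.
Rounded: 3.8 × 10² C.

3.8 × 10² C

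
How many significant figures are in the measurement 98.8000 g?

6

98.8000: trailing zeros after a decimal point are significant.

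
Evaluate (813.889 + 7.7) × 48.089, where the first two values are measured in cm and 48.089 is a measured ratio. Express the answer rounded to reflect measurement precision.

3.951 × 10⁴ cm

813.889 cm + 7.7 cm = 821.589 cm; the sum is limited to 1 decimal place (4 s.f.).
Carrying full precision, 821.589 × 48.089 = 39509.393421 cm; 48.089 has 5 s.f., so the result keeps min(4, 5) = 4 s.f.
Rounded to 4 significant figures: 3.951 × 10⁴ cm.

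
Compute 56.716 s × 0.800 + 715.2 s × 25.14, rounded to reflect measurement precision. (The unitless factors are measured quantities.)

1.803 × 10^4 s

56.716 × 0.800 = 45.3728 → 45.4 s (3 s.f., last digit at the 10^-1 place).
715.2 × 25.14 = 17980.128 → 1.798 × 10^4 s (4 s.f., last digit at the 10^1 place).
Sum: 18025.5008 s; keep the coarser place, 10^1.
Result: 1.803 × 10^4 s.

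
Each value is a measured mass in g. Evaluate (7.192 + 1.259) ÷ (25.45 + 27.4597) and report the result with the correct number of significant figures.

7.192 + 1.259 = 8.451, limited to 3 d.p. → 4 s.f.; 25.45 + 27.4597 = 52.9097, limited to 2 d.p. → 4 s.f.
Carrying full precision, 8.451 ÷ 52.9097 = 0.159724965366…; keep min(4, 4) = 4 s.f.
Rounded to 4 significant figures: 0.1597.

0.1597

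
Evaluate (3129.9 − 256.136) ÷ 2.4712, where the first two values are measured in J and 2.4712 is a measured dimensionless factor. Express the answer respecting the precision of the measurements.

1162.9 J

3129.9 J − 256.136 J = 2873.764 J; the difference is limited to 1 decimal place (5 s.f.).
Carrying full precision, 2873.764 ÷ 2.4712 = 1162.90223373… J; 2.4712 has 5 s.f., so the result keeps min(5, 5) = 5 s.f.
Rounded to 5 significant figures: 1162.9 J.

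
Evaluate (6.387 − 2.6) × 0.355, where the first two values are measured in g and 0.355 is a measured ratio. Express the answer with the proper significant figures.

1.3 g

6.387 g − 2.6 g = 3.787 g; the difference is limited to 1 decimal place (2 s.f.).
Carrying full precision, 3.787 × 0.355 = 1.344385 g; 0.355 has 3 s.f., so the result keeps min(2, 3) = 2 s.f.
Rounded to 2 significant figures: 1.3 g.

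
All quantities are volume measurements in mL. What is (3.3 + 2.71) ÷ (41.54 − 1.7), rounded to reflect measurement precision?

3.3 + 2.71 = 6.01, limited to 1 d.p. → 2 s.f.; 41.54 − 1.7 = 39.84, limited to 1 d.p. → 3 s.f.
Carrying full precision, 6.01 ÷ 39.84 = 0.150853413655…; keep min(2, 3) = 2 s.f.
Rounded to 2 significant figures: 0.15.

0.15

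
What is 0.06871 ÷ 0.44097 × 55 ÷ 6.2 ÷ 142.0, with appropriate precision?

0.0097

0.06871 ÷ 0.44097 × 55 ÷ 6.2 ÷ 142.0 = 0.00973404970458…
Multiplication/division keeps the fewest significant figures: 0.06871 → 4 s.f., 0.44097 → 5 s.f., 55 → 2 s.f., 6.2 → 2 s.f., 142.0 → 4 s.f.; limit is 2.
Rounded to 2 significant figures: 0.0097.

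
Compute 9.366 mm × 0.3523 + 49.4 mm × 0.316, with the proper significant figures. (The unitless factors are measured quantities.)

9.366 × 0.3523 = 3.2996418 → 3.300 mm (4 s.f., last digit at the 10^-3 place).
49.4 × 0.316 = 15.6104 → 15.6 mm (3 s.f., last digit at the 10^-1 place).
Sum: 18.9100418 mm; keep the coarser place, 10^-1.
Result: 18.9 mm.

18.9 mm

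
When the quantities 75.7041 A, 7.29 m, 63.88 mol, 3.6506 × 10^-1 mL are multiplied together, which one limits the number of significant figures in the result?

75.7041 A → 6 s.f.; 7.29 m → 3 s.f.; 63.88 mol → 4 s.f.; 3.6506 × 10^-1 mL → 5 s.f.
The fewest is 3 significant figures, from 7.29 m.

7.29 m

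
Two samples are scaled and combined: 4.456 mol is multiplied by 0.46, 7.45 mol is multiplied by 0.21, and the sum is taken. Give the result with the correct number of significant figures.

4.456 × 0.46 = 2.04976 → 2.0 mol (2 s.f., last digit at the 10^-1 place).
7.45 × 0.21 = 1.5645 → 1.6 mol (2 s.f., last digit at the 10^-1 place).
Sum: 3.61426 mol; keep the coarser place, 10^-1.
Result: 3.6 mol.

3.6 mol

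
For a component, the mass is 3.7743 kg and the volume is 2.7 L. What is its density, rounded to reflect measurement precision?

density = 3.7743 kg ÷ 2.7 L = 1.39788888889… kg/L.
3.7743 has 5 significant figures; 2.7 has 2.
Division/multiplication keeps the fewest: 2 significant figures.
Rounded: 1.4 kg/L.

1.4 kg/L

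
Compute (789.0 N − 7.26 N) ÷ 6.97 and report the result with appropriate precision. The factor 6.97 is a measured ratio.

112 N

789.0 N − 7.26 N = 781.74 N; the difference is limited to 1 decimal place (4 s.f.).
Carrying full precision, 781.74 ÷ 6.97 = 112.157819225… N; 6.97 has 3 s.f., so the result keeps min(4, 3) = 3 s.f.
Rounded to 3 significant figures: 112 N.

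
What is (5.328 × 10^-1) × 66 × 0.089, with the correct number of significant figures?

(5.328 × 10^-1) × 66 × 0.089 = 3.1296672
Multiplication/division keeps the fewest significant figures: 5.328 × 10^-1 → 4 s.f., 66 → 2 s.f., 0.089 → 2 s.f.; limit is 2.
Rounded to 2 significant figures: 3.1.

3.1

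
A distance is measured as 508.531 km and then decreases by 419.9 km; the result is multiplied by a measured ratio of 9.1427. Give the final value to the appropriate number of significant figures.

8.10 × 10^2 km

508.531 km − 419.9 km = 88.631 km; the difference is limited to 1 decimal place (3 s.f.).
Carrying full precision, 88.631 × 9.1427 = 810.3266437 km; 9.1427 has 5 s.f., so the result keeps min(3, 5) = 3 s.f.
Rounded to 3 significant figures: 8.10 × 10^2 km.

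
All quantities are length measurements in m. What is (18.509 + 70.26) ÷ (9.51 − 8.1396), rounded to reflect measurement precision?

64.8

18.509 + 70.26 = 88.769, limited to 2 d.p. → 4 s.f.; 9.51 − 8.1396 = 1.3704, limited to 2 d.p. → 3 s.f.
Carrying full precision, 88.769 ÷ 1.3704 = 64.7759778167…; keep min(4, 3) = 3 s.f.
Rounded to 3 significant figures: 64.8.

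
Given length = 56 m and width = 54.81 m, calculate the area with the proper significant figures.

3.1 × 10^3 m²

area = 56 m × 54.81 m = 3069.36 m².
56 has 2 significant figures; 54.81 has 4.
Division/multiplication keeps the fewest: 2 significant figures.
Rounded: 3.1 × 10^3 m².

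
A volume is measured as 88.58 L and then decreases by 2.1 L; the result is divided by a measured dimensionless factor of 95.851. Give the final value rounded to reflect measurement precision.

0.902 L

88.58 L − 2.1 L = 86.48 L; the difference is limited to 1 decimal place (3 s.f.).
Carrying full precision, 86.48 ÷ 95.851 = 0.902233675183… L; 95.851 has 5 s.f., so the result keeps min(3, 5) = 3 s.f.
Rounded to 3 significant figures: 0.902 L.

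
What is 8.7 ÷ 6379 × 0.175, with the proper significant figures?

8.7 ÷ 6379 × 0.175 = 0.000238673773319…
Multiplication/division keeps the fewest significant figures: 8.7 → 2 s.f., 6379 → 4 s.f., 0.175 → 3 s.f.; limit is 2.
Rounded to 2 significant figures: 2.4 × 10⁻⁴.

2.4 × 10⁻⁴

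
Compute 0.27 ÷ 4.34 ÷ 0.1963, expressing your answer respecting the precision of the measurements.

0.32

0.27 ÷ 4.34 ÷ 0.1963 = 0.31692298302…
Multiplication/division keeps the fewest significant figures: 0.27 → 2 s.f., 4.34 → 3 s.f., 0.1963 → 4 s.f.; limit is 2.
Rounded to 2 significant figures: 0.32.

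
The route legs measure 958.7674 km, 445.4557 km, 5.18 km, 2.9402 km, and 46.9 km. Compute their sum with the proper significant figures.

958.7674 km + 445.4557 km + 5.18 km + 2.9402 km + 46.9 km = 1459.2433 km.
Addition/subtraction keeps the fewest decimal places: 958.7674 → 4 decimal places, 445.4557 → 4 decimal places, 5.18 → 2 decimal places, 2.9402 → 4 decimal places, 46.9 → 1 decimal place; limit is 1.
Rounded to 1 decimal place: 1.4592 × 10³ km.

1.4592 × 10³ km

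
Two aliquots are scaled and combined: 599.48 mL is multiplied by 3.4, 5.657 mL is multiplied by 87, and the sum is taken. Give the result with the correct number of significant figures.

599.48 × 3.4 = 2038.232 → 2.0 × 10^3 mL (2 s.f., last digit at the 10^2 place).
5.657 × 87 = 492.159 → 4.9 × 10^2 mL (2 s.f., last digit at the 10^1 place).
Sum: 2530.391 mL; keep the coarser place, 10^2.
Result: 2.5 × 10^3 mL.

2.5 × 10^3 mL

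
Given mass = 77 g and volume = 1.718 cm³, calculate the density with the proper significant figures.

density = 77 g ÷ 1.718 cm³ = 44.8195576251… g/cm³.
77 has 2 significant figures; 1.718 has 4.
Division/multiplication keeps the fewest: 2 significant figures.
Rounded: 45 g/cm³.

45 g/cm³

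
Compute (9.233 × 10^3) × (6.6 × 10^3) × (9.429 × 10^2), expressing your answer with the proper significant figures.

5.7 × 10^10

(9.233 × 10^3) × (6.6 × 10^3) × (9.429 × 10^2) = 5.745825162 × 10^10
Multiplication/division keeps the fewest significant figures: 9.233 × 10^3 → 4 s.f., 6.6 × 10^3 → 2 s.f., 9.429 × 10^2 → 4 s.f.; limit is 2.
Rounded to 2 significant figures: 5.7 × 10^10.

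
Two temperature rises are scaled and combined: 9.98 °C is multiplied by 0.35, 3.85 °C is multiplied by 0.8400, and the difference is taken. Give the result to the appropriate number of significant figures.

0.3 °C

9.98 × 0.35 = 3.493 → 3.5 °C (2 s.f., last digit at the 10^-1 place).
3.85 × 0.8400 = 3.234 → 3.23 °C (3 s.f., last digit at the 10^-2 place).
Difference: 0.259 °C; keep the coarser place, 10^-1.
Result: 0.3 °C.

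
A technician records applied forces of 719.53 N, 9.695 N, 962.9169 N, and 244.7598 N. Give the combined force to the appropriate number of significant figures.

1936.90 N

719.53 N + 9.695 N + 962.9169 N + 244.7598 N = 1936.9017 N.
Addition/subtraction keeps the fewest decimal places: 719.53 → 2 decimal places, 9.695 → 3 decimal places, 962.9169 → 4 decimal places, 244.7598 → 4 decimal places; limit is 2.
Rounded to 2 decimal places: 1936.90 N.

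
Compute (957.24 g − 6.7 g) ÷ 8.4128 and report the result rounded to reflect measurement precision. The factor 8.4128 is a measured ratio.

113.0 g

957.24 g − 6.7 g = 950.54 g; the difference is limited to 1 decimal place (4 s.f.).
Carrying full precision, 950.54 ÷ 8.4128 = 112.987352606… g; 8.4128 has 5 s.f., so the result keeps min(4, 5) = 4 s.f.
Rounded to 4 significant figures: 113.0 g.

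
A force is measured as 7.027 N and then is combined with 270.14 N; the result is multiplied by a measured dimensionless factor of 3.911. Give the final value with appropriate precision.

7.027 N + 270.14 N = 277.167 N; the sum is limited to 2 decimal places (5 s.f.).
Carrying full precision, 277.167 × 3.911 = 1084.000137 N; 3.911 has 4 s.f., so the result keeps min(5, 4) = 4 s.f.
Rounded to 4 significant figures: 1084 N.

1084 N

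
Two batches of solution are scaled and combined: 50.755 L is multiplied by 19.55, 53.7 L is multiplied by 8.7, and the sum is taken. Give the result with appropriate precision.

50.755 × 19.55 = 992.26025 → 992.3 L (4 s.f., last digit at the 10^-1 place).
53.7 × 8.7 = 467.19 → 4.7 × 10² L (2 s.f., last digit at the 10^1 place).
Sum: 1459.45025 L; keep the coarser place, 10^1.
Result: 1.46 × 10³ L.

1.46 × 10³ L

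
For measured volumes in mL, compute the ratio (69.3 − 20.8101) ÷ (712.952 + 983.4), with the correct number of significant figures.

69.3 − 20.8101 = 48.4899, limited to 1 d.p. → 3 s.f.; 712.952 + 983.4 = 1696.352, limited to 1 d.p. → 5 s.f.
Carrying full precision, 48.4899 ÷ 1696.352 = 0.0285848102281…; keep min(3, 5) = 3 s.f.
Rounded to 3 significant figures: 0.0286.

0.0286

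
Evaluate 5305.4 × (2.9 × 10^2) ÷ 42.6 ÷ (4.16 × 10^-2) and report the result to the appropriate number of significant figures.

8.7 × 10^5

5305.4 × (2.9 × 10^2) ÷ 42.6 ÷ (4.16 × 10^-2) = 868186.845432…
Multiplication/division keeps the fewest significant figures: 5305.4 → 5 s.f., 2.9 × 10^2 → 2 s.f., 42.6 → 3 s.f., 4.16 × 10^-2 → 3 s.f.; limit is 2.
Rounded to 2 significant figures: 8.7 × 10^5.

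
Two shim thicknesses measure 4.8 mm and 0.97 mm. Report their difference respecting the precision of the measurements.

4.8 mm − 0.97 mm = 3.83 mm.
Addition/subtraction keeps the fewest decimal places: 4.8 → 1 decimal place, 0.97 → 2 decimal places; limit is 1.
Rounded to 1 decimal place: 3.8 mm.

3.8 mm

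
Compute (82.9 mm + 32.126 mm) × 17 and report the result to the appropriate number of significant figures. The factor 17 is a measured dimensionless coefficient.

82.9 mm + 32.126 mm = 115.026 mm; the sum is limited to 1 decimal place (4 s.f.).
Carrying full precision, 115.026 × 17 = 1955.442 mm; 17 has 2 s.f., so the result keeps min(4, 2) = 2 s.f.
Rounded to 2 significant figures: 2.0 × 10^3 mm.

2.0 × 10^3 mm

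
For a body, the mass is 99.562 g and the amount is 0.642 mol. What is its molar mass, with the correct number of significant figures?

1.55 × 10^2 g/mol

molar mass = 99.562 g ÷ 0.642 mol = 155.080996885… g/mol.
99.562 has 5 significant figures; 0.642 has 3.
Division/multiplication keeps the fewest: 3 significant figures.
Rounded: 1.55 × 10^2 g/mol.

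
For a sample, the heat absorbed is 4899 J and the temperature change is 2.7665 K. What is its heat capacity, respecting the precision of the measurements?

heat capacity = 4899 J ÷ 2.7665 K = 1770.82956805… J/K.
4899 has 4 significant figures; 2.7665 has 5.
Division/multiplication keeps the fewest: 4 significant figures.
Rounded: 1771 J/K.

1771 J/K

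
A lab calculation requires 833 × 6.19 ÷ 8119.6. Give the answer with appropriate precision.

0.635

833 × 6.19 ÷ 8119.6 = 0.635039903444…
Multiplication/division keeps the fewest significant figures: 833 → 3 s.f., 6.19 → 3 s.f., 8119.6 → 5 s.f.; limit is 3.
Rounded to 3 significant figures: 0.635.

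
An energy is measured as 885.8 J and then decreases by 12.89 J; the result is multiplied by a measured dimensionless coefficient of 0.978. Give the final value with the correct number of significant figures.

885.8 J − 12.89 J = 872.91 J; the difference is limited to 1 decimal place (4 s.f.).
Carrying full precision, 872.91 × 0.978 = 853.70598 J; 0.978 has 3 s.f., so the result keeps min(4, 3) = 3 s.f.
Rounded to 3 significant figures: 854 J.

854 J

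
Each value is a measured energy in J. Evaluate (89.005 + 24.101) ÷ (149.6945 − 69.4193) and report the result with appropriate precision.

1.40898

89.005 + 24.101 = 113.106, limited to 3 d.p. → 6 s.f.; 149.6945 − 69.4193 = 80.2752, limited to 4 d.p. → 6 s.f.
Carrying full precision, 113.106 ÷ 80.2752 = 1.40897811528…; keep min(6, 6) = 6 s.f.
Rounded to 6 significant figures: 1.40898.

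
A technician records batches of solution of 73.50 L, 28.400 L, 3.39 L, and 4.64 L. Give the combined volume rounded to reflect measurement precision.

109.93 L

73.50 L + 28.400 L + 3.39 L + 4.64 L = 109.930 L.
Addition/subtraction keeps the fewest decimal places: 73.50 → 2 decimal places, 28.400 → 3 decimal places, 3.39 → 2 decimal places, 4.64 → 2 decimal places; limit is 2.
Rounded to 2 decimal places: 109.93 L.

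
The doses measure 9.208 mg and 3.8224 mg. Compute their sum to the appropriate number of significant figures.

9.208 mg + 3.8224 mg = 13.0304 mg.
Addition/subtraction keeps the fewest decimal places: 9.208 → 3 decimal places, 3.8224 → 4 decimal places; limit is 3.
Rounded to 3 decimal places: 13.030 mg.

13.030 mg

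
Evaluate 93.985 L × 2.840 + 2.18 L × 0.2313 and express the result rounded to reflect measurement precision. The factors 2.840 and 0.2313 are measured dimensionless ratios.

93.985 × 2.840 = 266.9174 → 266.9 L (4 s.f., last digit at the 10^-1 place).
2.18 × 0.2313 = 0.504234 → 0.504 L (3 s.f., last digit at the 10^-3 place).
Sum: 267.421634 L; keep the coarser place, 10^-1.
Result: 267.4 L.

267.4 L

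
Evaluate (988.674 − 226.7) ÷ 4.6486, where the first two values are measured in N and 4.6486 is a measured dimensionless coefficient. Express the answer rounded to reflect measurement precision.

163.9 N

988.674 N − 226.7 N = 761.974 N; the difference is limited to 1 decimal place (4 s.f.).
Carrying full precision, 761.974 ÷ 4.6486 = 163.914727015… N; 4.6486 has 5 s.f., so the result keeps min(4, 5) = 4 s.f.
Rounded to 4 significant figures: 163.9 N.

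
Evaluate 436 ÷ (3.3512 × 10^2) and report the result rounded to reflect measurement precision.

1.30

436 ÷ (3.3512 × 10^2) = 1.30102649797…
Multiplication/division keeps the fewest significant figures: 436 → 3 s.f., 3.3512 × 10^2 → 5 s.f.; limit is 3.
Rounded to 3 significant figures: 1.30.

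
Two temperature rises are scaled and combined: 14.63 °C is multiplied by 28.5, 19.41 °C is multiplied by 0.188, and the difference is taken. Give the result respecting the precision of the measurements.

413 °C

14.63 × 28.5 = 416.955 → 417 °C (3 s.f., last digit at the 10^0 place).
19.41 × 0.188 = 3.64908 → 3.65 °C (3 s.f., last digit at the 10^-2 place).
Difference: 413.30592 °C; keep the coarser place, 10^0.
Result: 413 °C.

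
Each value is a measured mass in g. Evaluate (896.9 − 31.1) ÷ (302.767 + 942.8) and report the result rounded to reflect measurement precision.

896.9 − 31.1 = 865.8, limited to 1 d.p. → 4 s.f.; 302.767 + 942.8 = 1245.567, limited to 1 d.p. → 5 s.f.
Carrying full precision, 865.8 ÷ 1245.567 = 0.6951051208…; keep min(4, 5) = 4 s.f.
Rounded to 4 significant figures: 0.6951.

0.6951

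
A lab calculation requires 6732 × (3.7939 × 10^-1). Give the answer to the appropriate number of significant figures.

2554

6732 × (3.7939 × 10^-1) = 2554.05348
Multiplication/division keeps the fewest significant figures: 6732 → 4 s.f., 3.7939 × 10^-1 → 5 s.f.; limit is 4.
Rounded to 4 significant figures: 2554.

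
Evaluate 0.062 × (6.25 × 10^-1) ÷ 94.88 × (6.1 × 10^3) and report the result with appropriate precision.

2.5

0.062 × (6.25 × 10^-1) ÷ 94.88 × (6.1 × 10^3) = 2.49130480607…
Multiplication/division keeps the fewest significant figures: 0.062 → 2 s.f., 6.25 × 10^-1 → 3 s.f., 94.88 → 4 s.f., 6.1 × 10^3 → 2 s.f.; limit is 2.
Rounded to 2 significant figures: 2.5.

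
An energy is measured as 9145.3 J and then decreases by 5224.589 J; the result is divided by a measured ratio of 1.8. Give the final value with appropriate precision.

9145.3 J − 5224.589 J = 3920.711 J; the difference is limited to 1 decimal place (5 s.f.).
Carrying full precision, 3920.711 ÷ 1.8 = 2178.17277778… J; 1.8 has 2 s.f., so the result keeps min(5, 2) = 2 s.f.
Rounded to 2 significant figures: 2.2 × 10³ J.

2.2 × 10³ J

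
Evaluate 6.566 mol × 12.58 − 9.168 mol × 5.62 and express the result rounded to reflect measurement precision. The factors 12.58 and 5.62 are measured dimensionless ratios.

31.1 mol

6.566 × 12.58 = 82.60028 → 82.60 mol (4 s.f., last digit at the 10^-2 place).
9.168 × 5.62 = 51.52416 → 51.5 mol (3 s.f., last digit at the 10^-1 place).
Difference: 31.07612 mol; keep the coarser place, 10^-1.
Result: 31.1 mol.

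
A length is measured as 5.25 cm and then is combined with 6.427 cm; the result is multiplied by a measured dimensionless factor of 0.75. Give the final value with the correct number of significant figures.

8.8 cm

5.25 cm + 6.427 cm = 11.677 cm; the sum is limited to 2 decimal places (4 s.f.).
Carrying full precision, 11.677 × 0.75 = 8.75775 cm; 0.75 has 2 s.f., so the result keeps min(4, 2) = 2 s.f.
Rounded to 2 significant figures: 8.8 cm.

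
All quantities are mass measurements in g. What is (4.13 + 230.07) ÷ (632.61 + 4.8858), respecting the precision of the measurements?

4.13 + 230.07 = 234.20, limited to 2 d.p. → 5 s.f.; 632.61 + 4.8858 = 637.4958, limited to 2 d.p. → 5 s.f.
Carrying full precision, 234.20 ÷ 637.4958 = 0.367374969372…; keep min(5, 5) = 5 s.f.
Rounded to 5 significant figures: 3.6737 × 10⁻¹.

3.6737 × 10⁻¹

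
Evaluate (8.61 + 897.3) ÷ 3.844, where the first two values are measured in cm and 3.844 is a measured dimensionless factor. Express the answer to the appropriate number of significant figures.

8.61 cm + 897.3 cm = 905.91 cm; the sum is limited to 1 decimal place (4 s.f.).
Carrying full precision, 905.91 ÷ 3.844 = 235.668574402… cm; 3.844 has 4 s.f., so the result keeps min(4, 4) = 4 s.f.
Rounded to 4 significant figures: 235.7 cm.

235.7 cm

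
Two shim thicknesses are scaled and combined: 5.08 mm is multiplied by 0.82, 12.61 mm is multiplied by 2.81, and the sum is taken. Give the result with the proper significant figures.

39.6 mm

5.08 × 0.82 = 4.1656 → 4.2 mm (2 s.f., last digit at the 10^-1 place).
12.61 × 2.81 = 35.4341 → 35.4 mm (3 s.f., last digit at the 10^-1 place).
Sum: 39.5997 mm; keep the coarser place, 10^-1.
Result: 39.6 mm.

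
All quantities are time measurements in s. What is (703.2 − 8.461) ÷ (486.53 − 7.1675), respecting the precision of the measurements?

703.2 − 8.461 = 694.739, limited to 1 d.p. → 4 s.f.; 486.53 − 7.1675 = 479.3625, limited to 2 d.p. → 5 s.f.
Carrying full precision, 694.739 ÷ 479.3625 = 1.44929776526…; keep min(4, 5) = 4 s.f.
Rounded to 4 significant figures: 1.449.

1.449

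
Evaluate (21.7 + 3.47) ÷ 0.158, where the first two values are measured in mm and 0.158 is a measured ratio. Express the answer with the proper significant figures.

159 mm

21.7 mm + 3.47 mm = 25.17 mm; the sum is limited to 1 decimal place (3 s.f.).
Carrying full precision, 25.17 ÷ 0.158 = 159.303797468… mm; 0.158 has 3 s.f., so the result keeps min(3, 3) = 3 s.f.
Rounded to 3 significant figures: 159 mm.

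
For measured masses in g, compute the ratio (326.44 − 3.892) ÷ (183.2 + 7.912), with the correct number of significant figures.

1.688

326.44 − 3.892 = 322.548, limited to 2 d.p. → 5 s.f.; 183.2 + 7.912 = 191.112, limited to 1 d.p. → 4 s.f.
Carrying full precision, 322.548 ÷ 191.112 = 1.68774331282…; keep min(5, 4) = 4 s.f.
Rounded to 4 significant figures: 1.688.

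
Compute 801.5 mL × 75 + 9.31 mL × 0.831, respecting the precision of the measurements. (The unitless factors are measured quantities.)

6.0 × 10^4 mL

801.5 × 75 = 60112.5 → 6.0 × 10^4 mL (2 s.f., last digit at the 10^3 place).
9.31 × 0.831 = 7.73661 → 7.74 mL (3 s.f., last digit at the 10^-2 place).
Sum: 60120.23661 mL; keep the coarser place, 10^3.
Result: 6.0 × 10^4 mL.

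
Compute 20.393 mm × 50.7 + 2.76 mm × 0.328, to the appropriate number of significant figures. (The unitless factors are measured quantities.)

20.393 × 50.7 = 1033.9251 → 1.03 × 10^3 mm (3 s.f., last digit at the 10^1 place).
2.76 × 0.328 = 0.90528 → 9.05 × 10^-1 mm (3 s.f., last digit at the 10^-3 place).
Sum: 1034.83038 mm; keep the coarser place, 10^1.
Result: 1.03 × 10^3 mm.

1.03 × 10^3 mm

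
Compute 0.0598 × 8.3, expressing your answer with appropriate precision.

0.50

0.0598 × 8.3 = 0.49634
Multiplication/division keeps the fewest significant figures: 0.0598 → 3 s.f., 8.3 → 2 s.f.; limit is 2.
Rounded to 2 significant figures: 0.50.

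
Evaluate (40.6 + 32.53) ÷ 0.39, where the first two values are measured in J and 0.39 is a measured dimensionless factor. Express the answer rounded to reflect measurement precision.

1.9 × 10^2 J

40.6 J + 32.53 J = 73.13 J; the sum is limited to 1 decimal place (3 s.f.).
Carrying full precision, 73.13 ÷ 0.39 = 187.512820513… J; 0.39 has 2 s.f., so the result keeps min(3, 2) = 2 s.f.
Rounded to 2 significant figures: 1.9 × 10^2 J.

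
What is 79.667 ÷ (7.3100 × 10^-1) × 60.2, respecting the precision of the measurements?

6.56 × 10^3

79.667 ÷ (7.3100 × 10^-1) × 60.2 = 6560.81176471…
Multiplication/division keeps the fewest significant figures: 79.667 → 5 s.f., 7.3100 × 10^-1 → 5 s.f., 60.2 → 3 s.f.; limit is 3.
Rounded to 3 significant figures: 6.56 × 10^3.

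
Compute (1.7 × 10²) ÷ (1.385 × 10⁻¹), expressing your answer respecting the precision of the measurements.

(1.7 × 10²) ÷ (1.385 × 10⁻¹) = 1227.4368231…
Multiplication/division keeps the fewest significant figures: 1.7 × 10² → 2 s.f., 1.385 × 10⁻¹ → 4 s.f.; limit is 2.
Rounded to 2 significant figures: 1.2 × 10³.

1.2 × 10³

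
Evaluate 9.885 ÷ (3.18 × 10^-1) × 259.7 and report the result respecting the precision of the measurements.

9.885 ÷ (3.18 × 10^-1) × 259.7 = 8072.75…
Multiplication/division keeps the fewest significant figures: 9.885 → 4 s.f., 3.18 × 10^-1 → 3 s.f., 259.7 → 4 s.f.; limit is 3.
Rounded to 3 significant figures: 8.07 × 10^3.

8.07 × 10^3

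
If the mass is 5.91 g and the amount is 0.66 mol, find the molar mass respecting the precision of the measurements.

9.0 g/mol

molar mass = 5.91 g ÷ 0.66 mol = 8.95454545455… g/mol.
5.91 has 3 significant figures; 0.66 has 2.
Division/multiplication keeps the fewest: 2 significant figures.
Rounded: 9.0 g/mol.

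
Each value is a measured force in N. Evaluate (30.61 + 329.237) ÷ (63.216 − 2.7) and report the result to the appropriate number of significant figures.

5.95

30.61 + 329.237 = 359.847, limited to 2 d.p. → 5 s.f.; 63.216 − 2.7 = 60.516, limited to 1 d.p. → 3 s.f.
Carrying full precision, 359.847 ÷ 60.516 = 5.94631171921…; keep min(5, 3) = 3 s.f.
Rounded to 3 significant figures: 5.95.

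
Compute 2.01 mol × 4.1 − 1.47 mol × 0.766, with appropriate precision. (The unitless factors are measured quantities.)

7.1 mol

2.01 × 4.1 = 8.241 → 8.2 mol (2 s.f., last digit at the 10^-1 place).
1.47 × 0.766 = 1.12602 → 1.13 mol (3 s.f., last digit at the 10^-2 place).
Difference: 7.11498 mol; keep the coarser place, 10^-1.
Result: 7.1 mol.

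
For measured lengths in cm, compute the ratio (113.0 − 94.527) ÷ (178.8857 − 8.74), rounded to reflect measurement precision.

113.0 − 94.527 = 18.473, limited to 1 d.p. → 3 s.f.; 178.8857 − 8.74 = 170.1457, limited to 2 d.p. → 5 s.f.
Carrying full precision, 18.473 ÷ 170.1457 = 0.108571653589…; keep min(3, 5) = 3 s.f.
Rounded to 3 significant figures: 0.109.

0.109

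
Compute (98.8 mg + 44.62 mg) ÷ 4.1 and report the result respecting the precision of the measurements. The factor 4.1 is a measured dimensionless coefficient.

35 mg

98.8 mg + 44.62 mg = 143.42 mg; the sum is limited to 1 decimal place (4 s.f.).
Carrying full precision, 143.42 ÷ 4.1 = 34.9804878049… mg; 4.1 has 2 s.f., so the result keeps min(4, 2) = 2 s.f.
Rounded to 2 significant figures: 35 mg.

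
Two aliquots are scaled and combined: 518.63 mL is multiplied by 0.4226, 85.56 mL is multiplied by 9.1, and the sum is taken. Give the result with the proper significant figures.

1.00 × 10^3 mL

518.63 × 0.4226 = 219.173038 → 219.2 mL (4 s.f., last digit at the 10^-1 place).
85.56 × 9.1 = 778.596 → 7.8 × 10^2 mL (2 s.f., last digit at the 10^1 place).
Sum: 997.769038 mL; keep the coarser place, 10^1.
Result: 1.00 × 10^3 mL.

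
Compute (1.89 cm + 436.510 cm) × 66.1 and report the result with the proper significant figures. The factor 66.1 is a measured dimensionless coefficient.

1.89 cm + 436.510 cm = 438.400 cm; the sum is limited to 2 decimal places (5 s.f.).
Carrying full precision, 438.400 × 66.1 = 28978.24 cm; 66.1 has 3 s.f., so the result keeps min(5, 3) = 3 s.f.
Rounded to 3 significant figures: 2.90 × 10^4 cm.

2.90 × 10^4 cm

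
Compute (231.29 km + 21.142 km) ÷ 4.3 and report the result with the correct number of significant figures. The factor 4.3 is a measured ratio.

59 km

231.29 km + 21.142 km = 252.432 km; the sum is limited to 2 decimal places (5 s.f.).
Carrying full precision, 252.432 ÷ 4.3 = 58.7051162791… km; 4.3 has 2 s.f., so the result keeps min(5, 2) = 2 s.f.
Rounded to 2 significant figures: 59 km.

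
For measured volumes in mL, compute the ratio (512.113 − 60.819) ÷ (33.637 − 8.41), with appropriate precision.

17.89

512.113 − 60.819 = 451.294, limited to 3 d.p. → 6 s.f.; 33.637 − 8.41 = 25.227, limited to 2 d.p. → 4 s.f.
Carrying full precision, 451.294 ÷ 25.227 = 17.8893249296…; keep min(6, 4) = 4 s.f.
Rounded to 4 significant figures: 17.89.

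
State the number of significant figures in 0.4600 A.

4

0.4600: leading zeros are not significant; trailing zeros after a decimal point are significant.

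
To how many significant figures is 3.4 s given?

3.4: every digit is nonzero and significant.

2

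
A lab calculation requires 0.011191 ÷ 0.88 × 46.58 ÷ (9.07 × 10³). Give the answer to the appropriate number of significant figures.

0.011191 ÷ 0.88 × 46.58 ÷ (9.07 × 10³) = 0.0000653098100631…
Multiplication/division keeps the fewest significant figures: 0.011191 → 5 s.f., 0.88 → 2 s.f., 46.58 → 4 s.f., 9.07 × 10³ → 3 s.f.; limit is 2.
Rounded to 2 significant figures: 6.5 × 10⁻⁵.

6.5 × 10⁻⁵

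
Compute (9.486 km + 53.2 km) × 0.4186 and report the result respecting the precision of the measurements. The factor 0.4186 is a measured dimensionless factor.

9.486 km + 53.2 km = 62.686 km; the sum is limited to 1 decimal place (3 s.f.).
Carrying full precision, 62.686 × 0.4186 = 26.2403596 km; 0.4186 has 4 s.f., so the result keeps min(3, 4) = 3 s.f.
Rounded to 3 significant figures: 26.2 km.

26.2 km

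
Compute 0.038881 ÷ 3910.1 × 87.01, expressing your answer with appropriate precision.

8.652 × 10^-4

0.038881 ÷ 3910.1 × 87.01 = 0.000865204421882…
Multiplication/division keeps the fewest significant figures: 0.038881 → 5 s.f., 3910.1 → 5 s.f., 87.01 → 4 s.f.; limit is 4.
Rounded to 4 significant figures: 8.652 × 10^-4.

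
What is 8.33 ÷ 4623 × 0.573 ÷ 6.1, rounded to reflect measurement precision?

1.7 × 10⁻⁴

8.33 ÷ 4623 × 0.573 ÷ 6.1 = 0.000169256710035…
Multiplication/division keeps the fewest significant figures: 8.33 → 3 s.f., 4623 → 4 s.f., 0.573 → 3 s.f., 6.1 → 2 s.f.; limit is 2.
Rounded to 2 significant figures: 1.7 × 10⁻⁴.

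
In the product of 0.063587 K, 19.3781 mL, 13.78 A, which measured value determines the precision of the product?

0.063587 K → 5 s.f.; 19.3781 mL → 6 s.f.; 13.78 A → 4 s.f.
The fewest is 4 significant figures, from 13.78 A.

13.78 A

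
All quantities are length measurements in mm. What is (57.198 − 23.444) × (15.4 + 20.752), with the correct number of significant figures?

1.22 × 10³ mm²

57.198 − 23.444 = 33.754, limited to 3 d.p. → 5 s.f.; 15.4 + 20.752 = 36.152, limited to 1 d.p. → 3 s.f.
Carrying full precision, 33.754 × 36.152 = 1220.274608; keep min(5, 3) = 3 s.f.
Rounded to 3 significant figures: 1.22 × 10³ mm².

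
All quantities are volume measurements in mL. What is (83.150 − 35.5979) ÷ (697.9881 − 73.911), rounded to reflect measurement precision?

83.150 − 35.5979 = 47.5521, limited to 3 d.p. → 5 s.f.; 697.9881 − 73.911 = 624.0771, limited to 3 d.p. → 6 s.f.
Carrying full precision, 47.5521 ÷ 624.0771 = 0.0761958738752…; keep min(5, 6) = 5 s.f.
Rounded to 5 significant figures: 0.076196.

0.076196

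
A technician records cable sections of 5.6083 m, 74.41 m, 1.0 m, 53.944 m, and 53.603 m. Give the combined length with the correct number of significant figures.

188.6 m

5.6083 m + 74.41 m + 1.0 m + 53.944 m + 53.603 m = 188.5653 m.
Addition/subtraction keeps the fewest decimal places: 5.6083 → 4 decimal places, 74.41 → 2 decimal places, 1.0 → 1 decimal place, 53.944 → 3 decimal places, 53.603 → 3 decimal places; limit is 1.
Rounded to 1 decimal place: 188.6 m.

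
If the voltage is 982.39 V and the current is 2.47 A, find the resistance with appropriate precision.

resistance = 982.39 V ÷ 2.47 A = 397.728744939… Ω.
982.39 has 5 significant figures; 2.47 has 3.
Division/multiplication keeps the fewest: 3 significant figures.
Rounded: 398 Ω.

398 Ω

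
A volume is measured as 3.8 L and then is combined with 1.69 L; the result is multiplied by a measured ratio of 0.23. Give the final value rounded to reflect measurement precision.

1.3 L

3.8 L + 1.69 L = 5.49 L; the sum is limited to 1 decimal place (2 s.f.).
Carrying full precision, 5.49 × 0.23 = 1.2627 L; 0.23 has 2 s.f., so the result keeps min(2, 2) = 2 s.f.
Rounded to 2 significant figures: 1.3 L.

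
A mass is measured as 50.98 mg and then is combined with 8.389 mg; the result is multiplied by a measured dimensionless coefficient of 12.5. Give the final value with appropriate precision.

742 mg

50.98 mg + 8.389 mg = 59.369 mg; the sum is limited to 2 decimal places (4 s.f.).
Carrying full precision, 59.369 × 12.5 = 742.1125 mg; 12.5 has 3 s.f., so the result keeps min(4, 3) = 3 s.f.
Rounded to 3 significant figures: 742 mg.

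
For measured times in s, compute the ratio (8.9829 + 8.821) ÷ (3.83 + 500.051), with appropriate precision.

0.035334

8.9829 + 8.821 = 17.8039, limited to 3 d.p. → 5 s.f.; 3.83 + 500.051 = 503.881, limited to 2 d.p. → 5 s.f.
Carrying full precision, 17.8039 ÷ 503.881 = 0.0353335410543…; keep min(5, 5) = 5 s.f.
Rounded to 5 significant figures: 0.035334.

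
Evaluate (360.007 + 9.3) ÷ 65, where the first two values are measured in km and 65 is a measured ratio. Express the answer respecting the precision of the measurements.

360.007 km + 9.3 km = 369.307 km; the sum is limited to 1 decimal place (4 s.f.).
Carrying full precision, 369.307 ÷ 65 = 5.68164615385… km; 65 has 2 s.f., so the result keeps min(4, 2) = 2 s.f.
Rounded to 2 significant figures: 5.7 km.

5.7 km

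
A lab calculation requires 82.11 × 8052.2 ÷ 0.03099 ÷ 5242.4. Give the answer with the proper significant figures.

4.070 × 10³

82.11 × 8052.2 ÷ 0.03099 ÷ 5242.4 = 4069.66699703…
Multiplication/division keeps the fewest significant figures: 82.11 → 4 s.f., 8052.2 → 5 s.f., 0.03099 → 4 s.f., 5242.4 → 5 s.f.; limit is 4.
Rounded to 4 significant figures: 4.070 × 10³.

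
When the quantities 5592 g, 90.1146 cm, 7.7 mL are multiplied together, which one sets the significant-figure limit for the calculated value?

5592 g → 4 s.f.; 90.1146 cm → 6 s.f.; 7.7 mL → 2 s.f.
The fewest is 2 significant figures, from 7.7 mL.

7.7 mL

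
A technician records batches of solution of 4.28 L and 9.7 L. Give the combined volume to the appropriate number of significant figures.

14.0 L

4.28 L + 9.7 L = 13.98 L.
Addition/subtraction keeps the fewest decimal places: 4.28 → 2 decimal places, 9.7 → 1 decimal place; limit is 1.
Rounded to 1 decimal place: 14.0 L.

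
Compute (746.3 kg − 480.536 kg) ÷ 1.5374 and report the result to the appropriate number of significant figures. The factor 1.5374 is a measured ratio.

746.3 kg − 480.536 kg = 265.764 kg; the difference is limited to 1 decimal place (4 s.f.).
Carrying full precision, 265.764 ÷ 1.5374 = 172.865877455… kg; 1.5374 has 5 s.f., so the result keeps min(4, 5) = 4 s.f.
Rounded to 4 significant figures: 1.729 × 10^2 kg.

1.729 × 10^2 kg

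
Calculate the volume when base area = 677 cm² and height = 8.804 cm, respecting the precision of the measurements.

volume = 677 cm² × 8.804 cm = 5960.308 cm³.
677 has 3 significant figures; 8.804 has 4.
Division/multiplication keeps the fewest: 3 significant figures.
Rounded: 5.96 × 10³ cm³.

5.96 × 10³ cm³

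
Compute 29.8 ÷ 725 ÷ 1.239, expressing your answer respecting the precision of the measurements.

29.8 ÷ 725 ÷ 1.239 = 0.033174695945…
Multiplication/division keeps the fewest significant figures: 29.8 → 3 s.f., 725 → 3 s.f., 1.239 → 4 s.f.; limit is 3.
Rounded to 3 significant figures: 0.0332.

0.0332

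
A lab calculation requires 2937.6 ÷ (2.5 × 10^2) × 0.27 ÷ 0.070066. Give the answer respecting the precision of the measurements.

2937.6 ÷ (2.5 × 10^2) × 0.27 ÷ 0.070066 = 45.2802785945…
Multiplication/division keeps the fewest significant figures: 2937.6 → 5 s.f., 2.5 × 10^2 → 2 s.f., 0.27 → 2 s.f., 0.070066 → 5 s.f.; limit is 2.
Rounded to 2 significant figures: 45.

45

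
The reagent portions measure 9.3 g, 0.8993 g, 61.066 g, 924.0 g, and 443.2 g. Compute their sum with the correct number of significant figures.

1438.5 g

9.3 g + 0.8993 g + 61.066 g + 924.0 g + 443.2 g = 1438.4653 g.
Addition/subtraction keeps the fewest decimal places: 9.3 → 1 decimal place, 0.8993 → 4 decimal places, 61.066 → 3 decimal places, 924.0 → 1 decimal place, 443.2 → 1 decimal place; limit is 1.
Rounded to 1 decimal place: 1438.5 g.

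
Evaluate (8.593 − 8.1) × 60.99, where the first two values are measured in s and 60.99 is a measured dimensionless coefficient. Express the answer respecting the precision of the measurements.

8.593 s − 8.1 s = 0.493 s; the difference is limited to 1 decimal place (1 s.f.).
Carrying full precision, 0.493 × 60.99 = 30.06807 s; 60.99 has 4 s.f., so the result keeps min(1, 4) = 1 s.f.
Rounded to 1 significant figure: 3 × 10¹ s.

3 × 10¹ s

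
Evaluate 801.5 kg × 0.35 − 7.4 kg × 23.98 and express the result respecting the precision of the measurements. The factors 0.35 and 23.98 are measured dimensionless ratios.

1.0 × 10^2 kg

801.5 × 0.35 = 280.525 → 2.8 × 10^2 kg (2 s.f., last digit at the 10^1 place).
7.4 × 23.98 = 177.452 → 1.8 × 10^2 kg (2 s.f., last digit at the 10^1 place).
Difference: 103.073 kg; keep the coarser place, 10^1.
Result: 1.0 × 10^2 kg.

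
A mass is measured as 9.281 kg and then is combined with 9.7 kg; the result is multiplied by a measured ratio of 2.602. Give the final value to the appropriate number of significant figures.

49.4 kg

9.281 kg + 9.7 kg = 18.981 kg; the sum is limited to 1 decimal place (3 s.f.).
Carrying full precision, 18.981 × 2.602 = 49.388562 kg; 2.602 has 4 s.f., so the result keeps min(3, 4) = 3 s.f.
Rounded to 3 significant figures: 49.4 kg.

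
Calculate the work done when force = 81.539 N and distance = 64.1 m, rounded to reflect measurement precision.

work done = 81.539 N × 64.1 m = 5226.6499 J.
81.539 has 5 significant figures; 64.1 has 3.
Division/multiplication keeps the fewest: 3 significant figures.
Rounded: 5.23 × 10³ J.

5.23 × 10³ J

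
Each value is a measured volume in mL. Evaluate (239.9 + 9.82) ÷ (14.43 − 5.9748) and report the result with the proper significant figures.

239.9 + 9.82 = 249.72, limited to 1 d.p. → 4 s.f.; 14.43 − 5.9748 = 8.4552, limited to 2 d.p. → 3 s.f.
Carrying full precision, 249.72 ÷ 8.4552 = 29.5344876526…; keep min(4, 3) = 3 s.f.
Rounded to 3 significant figures: 29.5.

29.5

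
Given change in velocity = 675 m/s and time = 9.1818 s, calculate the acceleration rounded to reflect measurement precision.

acceleration = 675 m/s ÷ 9.1818 s = 73.5149970594… m/s².
675 has 3 significant figures; 9.1818 has 5.
Division/multiplication keeps the fewest: 3 significant figures.
Rounded: 73.5 m/s².

73.5 m/s²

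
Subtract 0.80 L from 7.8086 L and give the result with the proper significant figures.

7.8086 L − 0.80 L = 7.0086 L.
Addition/subtraction keeps the fewest decimal places: 7.8086 → 4 decimal places, 0.80 → 2 decimal places; limit is 2.
Rounded to 2 decimal places: 7.01 L.

7.01 L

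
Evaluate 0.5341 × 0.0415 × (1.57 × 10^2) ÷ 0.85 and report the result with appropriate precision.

4.1

0.5341 × 0.0415 × (1.57 × 10^2) ÷ 0.85 = 4.09403358824…
Multiplication/division keeps the fewest significant figures: 0.5341 → 4 s.f., 0.0415 → 3 s.f., 1.57 × 10^2 → 3 s.f., 0.85 → 2 s.f.; limit is 2.
Rounded to 2 significant figures: 4.1.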